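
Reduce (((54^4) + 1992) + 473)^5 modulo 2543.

2160

(54)^4 ≡ 1807 (mod 2543)
1807 + 1992 = 3799 ≡ 1256 (mod 2543)
1256 + 473 = 1729
(1729)^5 ≡ 2160 (mod 2543)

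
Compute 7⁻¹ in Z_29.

25

Apply the Euclidean algorithm and back-substitute:
29 = 4·7 + 1
7 = 7·1 + 0
gcd(7, 29) = 1, so the inverse exists.
Bézout: 1 = 1·29 − 4·7.
So 7⁻¹ ≡ −4 ≡ 25 (mod 29).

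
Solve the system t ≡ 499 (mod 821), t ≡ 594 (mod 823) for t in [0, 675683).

299343

821⁻¹ mod 823: 821·411 ≡ 1 (mod 823), so 821⁻¹ ≡ 411.
t = 499 + 821·((594 − 499)·411 mod 823) = 499 + 821·364 = 299343.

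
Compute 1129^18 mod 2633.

Using repeated squaring:
18 in binary is 10010, i.e. 18 = 16 + 2.
1129^1 ≡ 1129 (mod 2633)
1129^2 ≡ 1129^2 = 1274641 ≡ 269 (mod 2633)
1129^4 ≡ 269^2 = 72361 ≡ 1270 (mod 2633)
1129^8 ≡ 1270^2 = 1612900 ≡ 1504 (mod 2633)
1129^16 ≡ 1504^2 = 2262016 ≡ 269 (mod 2633)
1129^18 = 1129^16 · 1129^2 ≡ 269 · 269 (mod 2633).
269 · 269 = 72361 ≡ 1270 (mod 2633).

1270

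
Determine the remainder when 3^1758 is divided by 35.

29

1758 in binary is 11011011110, i.e. 1758 = 1024 + 512 + 128 + 64 + 16 + 8 + 4 + 2.
3^1 ≡ 3 (mod 35)
3^2 ≡ 3^2 = 9 (mod 35)
3^4 ≡ 9^2 = 81 ≡ 11 (mod 35)
3^8 ≡ 11^2 = 121 ≡ 16 (mod 35)
3^16 ≡ 16^2 = 256 ≡ 11 (mod 35)
3^32 ≡ 11^2 = 121 ≡ 16 (mod 35)
3^64 ≡ 16^2 = 256 ≡ 11 (mod 35)
3^128 ≡ 11^2 = 121 ≡ 16 (mod 35)
3^256 ≡ 16^2 = 256 ≡ 11 (mod 35)
3^512 ≡ 11^2 = 121 ≡ 16 (mod 35)
3^1024 ≡ 16^2 = 256 ≡ 11 (mod 35)
3^1758 = 3^1024 * 3^512 * 3^128 * 3^64 * 3^16 * 3^8 * 3^4 * 3^2 ≡ 11 * 16 * 16 * 11 * 11 * 16 * 11 * 9 (mod 35).
Accumulate the product:
11 * 16 = 176 ≡ 1
1 * 16 = 16
16 * 11 = 176 ≡ 1
1 * 11 = 11
11 * 16 = 176 ≡ 1
1 * 11 = 11
11 * 9 = 99 ≡ 29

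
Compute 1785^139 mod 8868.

7941

139 in binary is 10001011, i.e. 139 = 128 + 8 + 2 + 1.
1785^1 ≡ 1785 (mod 8868)
1785^2 ≡ 1785^2 = 3186225 ≡ 2613 (mod 8868)
1785^4 ≡ 2613^2 = 6827769 ≡ 8277 (mod 8868)
1785^8 ≡ 8277^2 = 68508729 ≡ 3429 (mod 8868)
1785^16 ≡ 3429^2 = 11758041 ≡ 7941 (mod 8868)
1785^32 ≡ 7941^2 = 63059481 ≡ 8001 (mod 8868)
1785^64 ≡ 8001^2 = 64016001 ≡ 6777 (mod 8868)
1785^128 ≡ 6777^2 = 45927729 ≡ 357 (mod 8868)
1785^139 = 1785^128 · 1785^8 · 1785^2 · 1785^1 ≡ 357 · 3429 · 2613 · 1785 (mod 8868).
Accumulate the product:
357 · 3429 = 1224153 ≡ 369
369 · 2613 = 964197 ≡ 6453
6453 · 1785 = 11518605 ≡ 7941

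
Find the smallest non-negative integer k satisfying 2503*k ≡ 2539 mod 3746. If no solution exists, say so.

gcd(2503, 3746) = 1, so a unique solution mod 3746 exists.
2503⁻¹ ≡ 1763 (mod 3746).
k ≡ 1763*2539 ≡ 3533 (mod 3746).

3533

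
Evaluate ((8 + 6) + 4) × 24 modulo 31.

29

8 + 6 = 14
14 + 4 = 18
18 × 24 = 432 ≡ 29 (mod 31)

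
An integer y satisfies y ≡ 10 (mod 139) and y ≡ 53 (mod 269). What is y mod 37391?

139⁻¹ mod 269: 139*60 ≡ 1 (mod 269), so 139⁻¹ ≡ 60.
y = 10 + 139*((53 − 10)*60 mod 269) = 10 + 139*159 = 22111.
Check: 22111 mod 139 = 10, 22111 mod 269 = 53. ✓

22111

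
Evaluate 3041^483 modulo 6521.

691

By square-and-multiply:
483 in binary is 111100011, i.e. 483 = 256 + 128 + 64 + 32 + 2 + 1.
3041^1 ≡ 3041 (mod 6521)
3041^2 ≡ 3041^2 = 9247681 ≡ 903 (mod 6521)
3041^4 ≡ 903^2 = 815409 ≡ 284 (mod 6521)
3041^8 ≡ 284^2 = 80656 ≡ 2404 (mod 6521)
3041^16 ≡ 2404^2 = 5779216 ≡ 1610 (mod 6521)
3041^32 ≡ 1610^2 = 2592100 ≡ 3263 (mod 6521)
3041^64 ≡ 3263^2 = 10647169 ≡ 4897 (mod 6521)
3041^128 ≡ 4897^2 = 23980609 ≡ 2892 (mod 6521)
3041^256 ≡ 2892^2 = 8363664 ≡ 3742 (mod 6521)
3041^483 = 3041^256 * 3041^128 * 3041^64 * 3041^32 * 3041^2 * 3041^1 ≡ 3742 * 2892 * 4897 * 3263 * 903 * 3041 (mod 6521).
Accumulate the product:
3742 * 2892 = 10821864 ≡ 3525
3525 * 4897 = 17261925 ≡ 838
838 * 3263 = 2734394 ≡ 2095
2095 * 903 = 1891785 ≡ 695
695 * 3041 = 2113495 ≡ 691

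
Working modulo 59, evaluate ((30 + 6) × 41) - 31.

30 + 6 = 36
36 × 41 = 1476 ≡ 1 (mod 59)
1 - 31 = -30 ≡ 29 (mod 59)

29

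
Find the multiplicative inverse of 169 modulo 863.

Apply the Euclidean algorithm and back-substitute:
863 = 5×169 + 18
169 = 9×18 + 7
18 = 2×7 + 4
7 = 1×4 + 3
4 = 1×3 + 1
3 = 3×1 + 0
gcd(169, 863) = 1, so the inverse exists.
Back-substitute for 1:
1 = 1×4 − 1×3
  = −1×7 + 2×4
  = 2×18 − 5×7
  = −5×169 + 47×18
  = 47×863 − 240×169
So 169⁻¹ ≡ −240 ≡ 623 (mod 863).

623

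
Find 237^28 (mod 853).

Using repeated squaring:
28 in binary is 11100, i.e. 28 = 16 + 8 + 4.
237^1 ≡ 237 (mod 853)
237^2 ≡ 237^2 = 56169 ≡ 724 (mod 853)
237^4 ≡ 724^2 = 524176 ≡ 434 (mod 853)
237^8 ≡ 434^2 = 188356 ≡ 696 (mod 853)
237^16 ≡ 696^2 = 484416 ≡ 765 (mod 853)
237^28 = 237^16 · 237^8 · 237^4 ≡ 765 · 696 · 434 (mod 853).
Accumulate the product:
765 · 696 = 532440 ≡ 168
168 · 434 = 72912 ≡ 407

407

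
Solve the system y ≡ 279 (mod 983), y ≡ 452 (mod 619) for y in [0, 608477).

983⁻¹ mod 619: 983·301 ≡ 1 (mod 619), so 983⁻¹ ≡ 301.
y = 279 + 983·((452 − 279)·301 mod 619) = 279 + 983·77 = 75970.

75970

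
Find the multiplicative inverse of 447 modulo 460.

Run the extended Euclidean algorithm:
460 = 1·447 + 13
447 = 34·13 + 5
13 = 2·5 + 3
5 = 1·3 + 2
3 = 1·2 + 1
2 = 2·1 + 0
gcd(447, 460) = 1, so the inverse exists.
Bézout: 1 = 172·460 − 177·447.
So 447⁻¹ ≡ −177 ≡ 283 (mod 460).

283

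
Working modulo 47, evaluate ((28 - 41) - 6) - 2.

26

28 - 41 = -13 ≡ 34 (mod 47)
34 - 6 = 28
28 - 2 = 26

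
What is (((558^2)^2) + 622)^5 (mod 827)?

197

(558)^2 ≡ 412 (mod 827)
(412)^2 ≡ 209 (mod 827)
209 + 622 = 831 ≡ 4 (mod 827)
(4)^5 ≡ 197 (mod 827)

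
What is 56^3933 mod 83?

Compute successive squares:
3933 in binary is 111101011101, i.e. 3933 = 2048 + 1024 + 512 + 256 + 64 + 16 + 8 + 4 + 1.
56^1 ≡ 56 (mod 83)
56^2 ≡ 56^2 = 3136 ≡ 65 (mod 83)
56^4 ≡ 65^2 = 4225 ≡ 75 (mod 83)
56^8 ≡ 75^2 = 5625 ≡ 64 (mod 83)
56^16 ≡ 64^2 = 4096 ≡ 29 (mod 83)
56^32 ≡ 29^2 = 841 ≡ 11 (mod 83)
56^64 ≡ 11^2 = 121 ≡ 38 (mod 83)
56^128 ≡ 38^2 = 1444 ≡ 33 (mod 83)
56^256 ≡ 33^2 = 1089 ≡ 10 (mod 83)
56^512 ≡ 10^2 = 100 ≡ 17 (mod 83)
56^1024 ≡ 17^2 = 289 ≡ 40 (mod 83)
56^2048 ≡ 40^2 = 1600 ≡ 23 (mod 83)
56^3933 = 56^2048 * 56^1024 * 56^512 * 56^256 * 56^64 * 56^16 * 56^8 * 56^4 * 56^1 ≡ 23 * 40 * 17 * 10 * 38 * 29 * 64 * 75 * 56 (mod 83).
Accumulate the product:
23 * 40 = 920 ≡ 7
7 * 17 = 119 ≡ 36
36 * 10 = 360 ≡ 28
28 * 38 = 1064 ≡ 68
68 * 29 = 1972 ≡ 63
63 * 64 = 4032 ≡ 48
48 * 75 = 3600 ≡ 31
31 * 56 = 1736 ≡ 76

76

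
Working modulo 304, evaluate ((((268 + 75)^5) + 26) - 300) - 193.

180

268 + 75 = 343 ≡ 39 (mod 304)
(39)^5 ≡ 39 (mod 304)
39 + 26 = 65
65 - 300 = -235 ≡ 69 (mod 304)
69 - 193 = -124 ≡ 180 (mod 304)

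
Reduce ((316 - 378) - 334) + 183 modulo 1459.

1246

316 - 378 = -62 ≡ 1397 (mod 1459)
1397 - 334 = 1063
1063 + 183 = 1246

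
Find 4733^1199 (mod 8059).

Compute successive squares:
4733^1 ≡ 4733 (mod 8059)
4733^2 ≡ 4733^2 = 22401289 ≡ 5328 (mod 8059)
4733^4 ≡ 5328^2 = 28387584 ≡ 3786 (mod 8059)
4733^8 ≡ 3786^2 = 14333796 ≡ 4894 (mod 8059)
4733^16 ≡ 4894^2 = 23951236 ≡ 7947 (mod 8059)
4733^32 ≡ 7947^2 = 63154809 ≡ 4485 (mod 8059)
4733^64 ≡ 4485^2 = 20115225 ≡ 8020 (mod 8059)
4733^128 ≡ 8020^2 = 64320400 ≡ 1521 (mod 8059)
4733^256 ≡ 1521^2 = 2313441 ≡ 508 (mod 8059)
4733^512 ≡ 508^2 = 258064 ≡ 176 (mod 8059)
4733^1024 ≡ 176^2 = 30976 ≡ 6799 (mod 8059)
4733^1199 = 4733^1024 * 4733^128 * 4733^32 * 4733^8 * 4733^4 * 4733^2 * 4733^1 ≡ 6799 * 1521 * 4485 * 4894 * 3786 * 5328 * 4733 (mod 8059).
Accumulate the product:
6799 * 1521 = 10341279 ≡ 1582
1582 * 4485 = 7095270 ≡ 3350
3350 * 4894 = 16394900 ≡ 2894
2894 * 3786 = 10956684 ≡ 4503
4503 * 5328 = 23991984 ≡ 341
341 * 4733 = 1613953 ≡ 2153

2153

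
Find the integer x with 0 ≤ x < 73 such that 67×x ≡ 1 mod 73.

Run the extended Euclidean algorithm:
73 = 1*67 + 6
67 = 11*6 + 1
6 = 6*1 + 0
gcd(67, 73) = 1, so the inverse exists.
Back-substitute for 1:
1 = 1*67 − 11*6
  = −11*73 + 12*67
So 67⁻¹ ≡ 12 (mod 73).

12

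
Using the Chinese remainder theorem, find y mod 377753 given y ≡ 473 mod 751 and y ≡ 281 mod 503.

751⁻¹ mod 503: 751×359 ≡ 1 (mod 503), so 751⁻¹ ≡ 359.
y = 473 + 751×((281 − 473)×359 mod 503) = 473 + 751×486 = 365459.

365459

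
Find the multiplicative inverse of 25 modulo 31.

5

31 = 1×25 + 6
25 = 4×6 + 1
6 = 6×1 + 0
gcd(25, 31) = 1, so the inverse exists.
Back-substitute for 1:
1 = 1×25 − 4×6
  = −4×31 + 5×25
So 25⁻¹ ≡ 5 (mod 31).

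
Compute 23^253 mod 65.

253 in binary is 11111101, i.e. 253 = 128 + 64 + 32 + 16 + 8 + 4 + 1.
23^1 ≡ 23 (mod 65)
23^2 ≡ 23^2 = 529 ≡ 9 (mod 65)
23^4 ≡ 9^2 = 81 ≡ 16 (mod 65)
23^8 ≡ 16^2 = 256 ≡ 61 (mod 65)
23^16 ≡ 61^2 = 3721 ≡ 16 (mod 65)
23^32 ≡ 16^2 = 256 ≡ 61 (mod 65)
23^64 ≡ 61^2 = 3721 ≡ 16 (mod 65)
23^128 ≡ 16^2 = 256 ≡ 61 (mod 65)
23^253 = 23^128 · 23^64 · 23^32 · 23^16 · 23^8 · 23^4 · 23^1 ≡ 61 · 16 · 61 · 16 · 61 · 16 · 23 (mod 65).
Accumulate the product:
61 · 16 = 976 ≡ 1
1 · 61 = 61
61 · 16 = 976 ≡ 1
1 · 61 = 61
61 · 16 = 976 ≡ 1
1 · 23 = 23

23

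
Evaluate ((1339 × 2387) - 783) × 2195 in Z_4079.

1339 × 2387 = 3196193 ≡ 2336 (mod 4079)
2336 - 783 = 1553
1553 × 2195 = 3408835 ≡ 2870 (mod 4079)

2870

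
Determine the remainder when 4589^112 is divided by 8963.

7699

Using repeated squaring:
112 in binary is 1110000, i.e. 112 = 64 + 32 + 16.
4589^1 ≡ 4589 (mod 8963)
4589^2 ≡ 4589^2 = 21058921 ≡ 4834 (mod 8963)
4589^4 ≡ 4834^2 = 23367556 ≡ 1015 (mod 8963)
4589^8 ≡ 1015^2 = 1030225 ≡ 8443 (mod 8963)
4589^16 ≡ 8443^2 = 71284249 ≡ 1510 (mod 8963)
4589^32 ≡ 1510^2 = 2280100 ≡ 3498 (mod 8963)
4589^64 ≡ 3498^2 = 12236004 ≡ 1509 (mod 8963)
4589^112 = 4589^64 × 4589^32 × 4589^16 ≡ 1509 × 3498 × 1510 (mod 8963).
Accumulate the product:
1509 × 3498 = 5278482 ≡ 8238
8238 × 1510 = 12439380 ≡ 7699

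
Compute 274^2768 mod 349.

2768 in binary is 101011010000, i.e. 2768 = 2048 + 512 + 128 + 64 + 16.
274^1 ≡ 274 (mod 349)
274^2 ≡ 274^2 = 75076 ≡ 41 (mod 349)
274^4 ≡ 41^2 = 1681 ≡ 285 (mod 349)
274^8 ≡ 285^2 = 81225 ≡ 257 (mod 349)
274^16 ≡ 257^2 = 66049 ≡ 88 (mod 349)
274^32 ≡ 88^2 = 7744 ≡ 66 (mod 349)
274^64 ≡ 66^2 = 4356 ≡ 168 (mod 349)
274^128 ≡ 168^2 = 28224 ≡ 304 (mod 349)
274^256 ≡ 304^2 = 92416 ≡ 280 (mod 349)
274^512 ≡ 280^2 = 78400 ≡ 224 (mod 349)
274^1024 ≡ 224^2 = 50176 ≡ 269 (mod 349)
274^2048 ≡ 269^2 = 72361 ≡ 118 (mod 349)
274^2768 = 274^2048 * 274^512 * 274^128 * 274^64 * 274^16 ≡ 118 * 224 * 304 * 168 * 88 (mod 349).
Accumulate the product:
118 * 224 = 26432 ≡ 257
257 * 304 = 78128 ≡ 301
301 * 168 = 50568 ≡ 312
312 * 88 = 27456 ≡ 234

234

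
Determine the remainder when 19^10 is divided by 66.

10 in binary is 1010, i.e. 10 = 8 + 2.
19^1 ≡ 19 (mod 66)
19^2 ≡ 19^2 = 361 ≡ 31 (mod 66)
19^4 ≡ 31^2 = 961 ≡ 37 (mod 66)
19^8 ≡ 37^2 = 1369 ≡ 49 (mod 66)
19^10 = 19^8 · 19^2 ≡ 49 · 31 (mod 66).
49 · 31 = 1519 ≡ 1 (mod 66).

1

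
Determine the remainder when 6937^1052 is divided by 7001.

6937^1 ≡ 6937 (mod 7001)
6937^2 ≡ 6937^2 = 48121969 ≡ 4096 (mod 7001)
6937^4 ≡ 4096^2 = 16777216 ≡ 2820 (mod 7001)
6937^8 ≡ 2820^2 = 7952400 ≡ 6265 (mod 7001)
6937^16 ≡ 6265^2 = 39250225 ≡ 2619 (mod 7001)
6937^32 ≡ 2619^2 = 6859161 ≡ 5182 (mod 7001)
6937^64 ≡ 5182^2 = 26853124 ≡ 4289 (mod 7001)
6937^128 ≡ 4289^2 = 18395521 ≡ 3894 (mod 7001)
6937^256 ≡ 3894^2 = 15163236 ≡ 6071 (mod 7001)
6937^512 ≡ 6071^2 = 36857041 ≡ 3777 (mod 7001)
6937^1024 ≡ 3777^2 = 14265729 ≡ 4692 (mod 7001)
6937^1052 = 6937^1024 · 6937^16 · 6937^8 · 6937^4 ≡ 4692 · 2619 · 6265 · 2820 (mod 7001).
Accumulate the product:
4692 · 2619 = 12288348 ≡ 1593
1593 · 6265 = 9980145 ≡ 3720
3720 · 2820 = 10490400 ≡ 2902

2902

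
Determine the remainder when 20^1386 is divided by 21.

Using repeated squaring:
1386 in binary is 10101101010, i.e. 1386 = 1024 + 256 + 64 + 32 + 8 + 2.
20^1 ≡ 20 (mod 21)
20^2 ≡ 20^2 = 400 ≡ 1 (mod 21)
20^4 ≡ 1^2 = 1 (mod 21)
20^8 ≡ 1^2 = 1 (mod 21)
20^16 ≡ 1^2 = 1 (mod 21)
20^32 ≡ 1^2 = 1 (mod 21)
20^64 ≡ 1^2 = 1 (mod 21)
20^128 ≡ 1^2 = 1 (mod 21)
20^256 ≡ 1^2 = 1 (mod 21)
20^512 ≡ 1^2 = 1 (mod 21)
20^1024 ≡ 1^2 = 1 (mod 21)
20^1386 = 20^1024 * 20^256 * 20^64 * 20^32 * 20^8 * 20^2 ≡ 1 * 1 * 1 * 1 * 1 * 1 (mod 21).
Accumulate the product:
1 * 1 = 1
1 * 1 = 1
1 * 1 = 1
1 * 1 = 1
1 * 1 = 1

1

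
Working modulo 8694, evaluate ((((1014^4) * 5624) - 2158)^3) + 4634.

(1014)^4 ≡ 5076 (mod 8694)
5076 * 5624 = 28547424 ≡ 5022 (mod 8694)
5022 - 2158 = 2864
(2864)^3 ≡ 4166 (mod 8694)
4166 + 4634 = 8800 ≡ 106 (mod 8694)

106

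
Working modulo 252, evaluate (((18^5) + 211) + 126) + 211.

116

(18)^5 ≡ 72 (mod 252)
72 + 211 = 283 ≡ 31 (mod 252)
31 + 126 = 157
157 + 211 = 368 ≡ 116 (mod 252)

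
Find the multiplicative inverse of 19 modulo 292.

292 = 15*19 + 7
19 = 2*7 + 5
7 = 1*5 + 2
5 = 2*2 + 1
2 = 2*1 + 0
gcd(19, 292) = 1, so the inverse exists.
Bézout: 1 = −8*292 + 123*19.
So 19⁻¹ ≡ 123 (mod 292).

123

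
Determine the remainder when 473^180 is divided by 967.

953

Compute successive squares:
180 in binary is 10110100, i.e. 180 = 128 + 32 + 16 + 4.
473^1 ≡ 473 (mod 967)
473^2 ≡ 473^2 = 223729 ≡ 352 (mod 967)
473^4 ≡ 352^2 = 123904 ≡ 128 (mod 967)
473^8 ≡ 128^2 = 16384 ≡ 912 (mod 967)
473^16 ≡ 912^2 = 831744 ≡ 124 (mod 967)
473^32 ≡ 124^2 = 15376 ≡ 871 (mod 967)
473^64 ≡ 871^2 = 758641 ≡ 513 (mod 967)
473^128 ≡ 513^2 = 263169 ≡ 145 (mod 967)
473^180 = 473^128 * 473^32 * 473^16 * 473^4 ≡ 145 * 871 * 124 * 128 (mod 967).
Accumulate the product:
145 * 871 = 126295 ≡ 585
585 * 124 = 72540 ≡ 15
15 * 128 = 1920 ≡ 953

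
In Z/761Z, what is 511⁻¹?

277

Apply the Euclidean algorithm and back-substitute:
761 = 1·511 + 250
511 = 2·250 + 11
250 = 22·11 + 8
11 = 1·8 + 3
8 = 2·3 + 2
3 = 1·2 + 1
2 = 2·1 + 0
gcd(511, 761) = 1, so the inverse exists.
Back-substitute for 1:
1 = 1·3 − 1·2
  = −1·8 + 3·3
  = 3·11 − 4·8
  = −4·250 + 91·11
  = 91·511 − 186·250
  = −186·761 + 277·511
So 511⁻¹ ≡ 277 (mod 761).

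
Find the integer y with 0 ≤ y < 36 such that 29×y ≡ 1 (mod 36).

5

Run the extended Euclidean algorithm:
36 = 1·29 + 7
29 = 4·7 + 1
7 = 7·1 + 0
gcd(29, 36) = 1, so the inverse exists.
Back-substitute for 1:
1 = 1·29 − 4·7
  = −4·36 + 5·29
So 29⁻¹ ≡ 5 (mod 36).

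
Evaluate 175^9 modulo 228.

By square-and-multiply:
9 in binary is 1001, i.e. 9 = 8 + 1.
175^1 ≡ 175 (mod 228)
175^2 ≡ 175^2 = 30625 ≡ 73 (mod 228)
175^4 ≡ 73^2 = 5329 ≡ 85 (mod 228)
175^8 ≡ 85^2 = 7225 ≡ 157 (mod 228)
175^9 = 175^8 * 175^1 ≡ 157 * 175 (mod 228).
157 * 175 = 27475 ≡ 115 (mod 228).

115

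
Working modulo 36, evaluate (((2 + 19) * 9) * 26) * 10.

0

2 + 19 = 21
21 * 9 = 189 ≡ 9 (mod 36)
9 * 26 = 234 ≡ 18 (mod 36)
18 * 10 = 180 ≡ 0 (mod 36)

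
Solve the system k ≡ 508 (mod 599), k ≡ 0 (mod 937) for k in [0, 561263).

599⁻¹ mod 937: 599×219 ≡ 1 (mod 937), so 599⁻¹ ≡ 219.
k = 508 + 599×((0 − 508)×219 mod 937) = 508 + 599×251 = 150857.

150857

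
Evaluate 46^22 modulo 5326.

2224

Compute successive squares:
46^1 ≡ 46 (mod 5326)
46^2 ≡ 46^2 = 2116 (mod 5326)
46^4 ≡ 2116^2 = 4477456 ≡ 3616 (mod 5326)
46^8 ≡ 3616^2 = 13075456 ≡ 126 (mod 5326)
46^16 ≡ 126^2 = 15876 ≡ 5224 (mod 5326)
46^22 = 46^16 * 46^4 * 46^2 ≡ 5224 * 3616 * 2116 (mod 5326).
Accumulate the product:
5224 * 3616 = 18889984 ≡ 3988
3988 * 2116 = 8438608 ≡ 2224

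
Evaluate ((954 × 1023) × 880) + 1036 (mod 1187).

954 × 1023 = 975942 ≡ 228 (mod 1187)
228 × 880 = 200640 ≡ 37 (mod 1187)
37 + 1036 = 1073

1073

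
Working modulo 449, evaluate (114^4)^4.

25

(114)^4 ≡ 176 (mod 449)
(176)^4 ≡ 25 (mod 449)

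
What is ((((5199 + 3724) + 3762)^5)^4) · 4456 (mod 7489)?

1778

5199 + 3724 = 8923 ≡ 1434 (mod 7489)
1434 + 3762 = 5196
(5196)^5 ≡ 7368 (mod 7489)
(7368)^4 ≡ 1234 (mod 7489)
1234 · 4456 = 5498704 ≡ 1778 (mod 7489)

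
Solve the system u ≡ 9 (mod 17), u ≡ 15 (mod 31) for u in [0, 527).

17⁻¹ mod 31: 17·11 ≡ 1 (mod 31), so 17⁻¹ ≡ 11.
u = 9 + 17·((15 − 9)·11 mod 31) = 9 + 17·4 = 77.

77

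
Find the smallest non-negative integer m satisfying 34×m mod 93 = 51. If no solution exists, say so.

48

gcd(34, 93) = 1, so a unique solution mod 93 exists.
34⁻¹ ≡ 52 (mod 93).
m ≡ 52×51 ≡ 48 (mod 93).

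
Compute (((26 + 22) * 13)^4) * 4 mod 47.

26 + 22 = 48 ≡ 1 (mod 47)
1 * 13 = 13
(13)^4 ≡ 32 (mod 47)
32 * 4 = 128 ≡ 34 (mod 47)

34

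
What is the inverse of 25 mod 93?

Apply the Euclidean algorithm and back-substitute:
93 = 3·25 + 18
25 = 1·18 + 7
18 = 2·7 + 4
7 = 1·4 + 3
4 = 1·3 + 1
3 = 3·1 + 0
gcd(25, 93) = 1, so the inverse exists.
Back-substitute for 1:
1 = 1·4 − 1·3
  = −1·7 + 2·4
  = 2·18 − 5·7
  = −5·25 + 7·18
  = 7·93 − 26·25
So 25⁻¹ ≡ −26 ≡ 67 (mod 93).

67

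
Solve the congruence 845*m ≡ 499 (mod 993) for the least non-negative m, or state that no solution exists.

473

gcd(845, 993) = 1, so a unique solution mod 993 exists.
845⁻¹ ≡ 785 (mod 993).
m ≡ 785*499 ≡ 473 (mod 993).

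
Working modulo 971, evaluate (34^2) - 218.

938

(34)^2 ≡ 185 (mod 971)
185 - 218 = -33 ≡ 938 (mod 971)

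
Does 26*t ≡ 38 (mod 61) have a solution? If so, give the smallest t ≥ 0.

39

gcd(26, 61) = 1, so a unique solution mod 61 exists.
26⁻¹ ≡ 54 (mod 61).
t ≡ 54*38 ≡ 39 (mod 61).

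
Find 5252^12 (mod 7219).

3700

Compute successive squares:
5252^1 ≡ 5252 (mod 7219)
5252^2 ≡ 5252^2 = 27583504 ≡ 6924 (mod 7219)
5252^4 ≡ 6924^2 = 47941776 ≡ 397 (mod 7219)
5252^8 ≡ 397^2 = 157609 ≡ 6010 (mod 7219)
5252^12 = 5252^8 * 5252^4 ≡ 6010 * 397 (mod 7219).
6010 * 397 = 2385970 ≡ 3700 (mod 7219).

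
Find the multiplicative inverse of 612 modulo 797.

797 = 1*612 + 185
612 = 3*185 + 57
185 = 3*57 + 14
57 = 4*14 + 1
14 = 14*1 + 0
gcd(612, 797) = 1, so the inverse exists.
Back-substitute for 1:
1 = 1*57 − 4*14
  = −4*185 + 13*57
  = 13*612 − 43*185
  = −43*797 + 56*612
So 612⁻¹ ≡ 56 (mod 797).

56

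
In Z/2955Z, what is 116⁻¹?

2955 = 25·116 + 55
116 = 2·55 + 6
55 = 9·6 + 1
6 = 6·1 + 0
gcd(116, 2955) = 1, so the inverse exists.
Back-substitute for 1:
1 = 1·55 − 9·6
  = −9·116 + 19·55
  = 19·2955 − 484·116
So 116⁻¹ ≡ −484 ≡ 2471 (mod 2955).

2471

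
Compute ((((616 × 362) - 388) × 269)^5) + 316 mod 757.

345

616 × 362 = 222992 ≡ 434 (mod 757)
434 - 388 = 46
46 × 269 = 12374 ≡ 262 (mod 757)
(262)^5 ≡ 29 (mod 757)
29 + 316 = 345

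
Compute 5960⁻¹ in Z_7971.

4586

Apply the Euclidean algorithm and back-substitute:
7971 = 1*5960 + 2011
5960 = 2*2011 + 1938
2011 = 1*1938 + 73
1938 = 26*73 + 40
73 = 1*40 + 33
40 = 1*33 + 7
33 = 4*7 + 5
7 = 1*5 + 2
5 = 2*2 + 1
2 = 2*1 + 0
gcd(5960, 7971) = 1, so the inverse exists.
Back-substitute for 1:
1 = 1*5 − 2*2
  = −2*7 + 3*5
  = 3*33 − 14*7
  = −14*40 + 17*33
  = 17*73 − 31*40
  = −31*1938 + 823*73
  = 823*2011 − 854*1938
  = −854*5960 + 2531*2011
  = 2531*7971 − 3385*5960
So 5960⁻¹ ≡ −3385 ≡ 4586 (mod 7971).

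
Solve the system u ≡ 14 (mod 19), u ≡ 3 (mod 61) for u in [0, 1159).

1040

19⁻¹ mod 61: 19×45 ≡ 1 (mod 61), so 19⁻¹ ≡ 45.
u = 14 + 19×((3 − 14)×45 mod 61) = 14 + 19×54 = 1040.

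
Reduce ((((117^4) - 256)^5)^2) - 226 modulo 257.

32

(117)^4 ≡ 255 (mod 257)
255 - 256 = -1 ≡ 256 (mod 257)
(256)^5 ≡ 256 (mod 257)
(256)^2 ≡ 1 (mod 257)
1 - 226 = -225 ≡ 32 (mod 257)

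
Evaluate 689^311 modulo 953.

311 in binary is 100110111, i.e. 311 = 256 + 32 + 16 + 4 + 2 + 1.
689^1 ≡ 689 (mod 953)
689^2 ≡ 689^2 = 474721 ≡ 127 (mod 953)
689^4 ≡ 127^2 = 16129 ≡ 881 (mod 953)
689^8 ≡ 881^2 = 776161 ≡ 419 (mod 953)
689^16 ≡ 419^2 = 175561 ≡ 209 (mod 953)
689^32 ≡ 209^2 = 43681 ≡ 796 (mod 953)
689^64 ≡ 796^2 = 633616 ≡ 824 (mod 953)
689^128 ≡ 824^2 = 678976 ≡ 440 (mod 953)
689^256 ≡ 440^2 = 193600 ≡ 141 (mod 953)
689^311 = 689^256 · 689^32 · 689^16 · 689^4 · 689^2 · 689^1 ≡ 141 · 796 · 209 · 881 · 127 · 689 (mod 953).
Accumulate the product:
141 · 796 = 112236 ≡ 735
735 · 209 = 153615 ≡ 182
182 · 881 = 160342 ≡ 238
238 · 127 = 30226 ≡ 683
683 · 689 = 470587 ≡ 758

758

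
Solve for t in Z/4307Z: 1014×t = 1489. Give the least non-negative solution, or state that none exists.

2962

gcd(1014, 4307) = 1, so a unique solution mod 4307 exists.
1014⁻¹ ≡ 3878 (mod 4307).
t ≡ 3878×1489 ≡ 2962 (mod 4307).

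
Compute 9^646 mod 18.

9

646 in binary is 1010000110, i.e. 646 = 512 + 128 + 4 + 2.
9^1 ≡ 9 (mod 18)
9^2 ≡ 9^2 = 81 ≡ 9 (mod 18)
9^4 ≡ 9^2 = 81 ≡ 9 (mod 18)
9^8 ≡ 9^2 = 81 ≡ 9 (mod 18)
9^16 ≡ 9^2 = 81 ≡ 9 (mod 18)
9^32 ≡ 9^2 = 81 ≡ 9 (mod 18)
9^64 ≡ 9^2 = 81 ≡ 9 (mod 18)
9^128 ≡ 9^2 = 81 ≡ 9 (mod 18)
9^256 ≡ 9^2 = 81 ≡ 9 (mod 18)
9^512 ≡ 9^2 = 81 ≡ 9 (mod 18)
9^646 = 9^512 · 9^128 · 9^4 · 9^2 ≡ 9 · 9 · 9 · 9 (mod 18).
Accumulate the product:
9 · 9 = 81 ≡ 9
9 · 9 = 81 ≡ 9
9 · 9 = 81 ≡ 9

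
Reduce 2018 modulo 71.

30

2018 = 28·71 + 30, so 2018 ≡ 30 (mod 71).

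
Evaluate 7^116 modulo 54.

7^1 ≡ 7 (mod 54)
7^2 ≡ 7^2 = 49 (mod 54)
7^4 ≡ 49^2 = 2401 ≡ 25 (mod 54)
7^8 ≡ 25^2 = 625 ≡ 31 (mod 54)
7^16 ≡ 31^2 = 961 ≡ 43 (mod 54)
7^32 ≡ 43^2 = 1849 ≡ 13 (mod 54)
7^64 ≡ 13^2 = 169 ≡ 7 (mod 54)
7^116 = 7^64 · 7^32 · 7^16 · 7^4 ≡ 7 · 13 · 43 · 25 (mod 54).
Accumulate the product:
7 · 13 = 91 ≡ 37
37 · 43 = 1591 ≡ 25
25 · 25 = 625 ≡ 31

31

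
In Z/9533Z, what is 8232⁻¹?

828

By the extended Euclidean algorithm:
9533 = 1*8232 + 1301
8232 = 6*1301 + 426
1301 = 3*426 + 23
426 = 18*23 + 12
23 = 1*12 + 11
12 = 1*11 + 1
11 = 11*1 + 0
gcd(8232, 9533) = 1, so the inverse exists.
Back-substitute for 1:
1 = 1*12 − 1*11
  = −1*23 + 2*12
  = 2*426 − 37*23
  = −37*1301 + 113*426
  = 113*8232 − 715*1301
  = −715*9533 + 828*8232
So 8232⁻¹ ≡ 828 (mod 9533).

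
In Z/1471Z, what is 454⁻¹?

1390

Run the extended Euclidean algorithm:
1471 = 3·454 + 109
454 = 4·109 + 18
109 = 6·18 + 1
18 = 18·1 + 0
gcd(454, 1471) = 1, so the inverse exists.
Bézout: 1 = 25·1471 − 81·454.
So 454⁻¹ ≡ −81 ≡ 1390 (mod 1471).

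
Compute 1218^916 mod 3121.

73

916 in binary is 1110010100, i.e. 916 = 512 + 256 + 128 + 16 + 4.
1218^1 ≡ 1218 (mod 3121)
1218^2 ≡ 1218^2 = 1483524 ≡ 1049 (mod 3121)
1218^4 ≡ 1049^2 = 1100401 ≡ 1809 (mod 3121)
1218^8 ≡ 1809^2 = 3272481 ≡ 1673 (mod 3121)
1218^16 ≡ 1673^2 = 2798929 ≡ 2513 (mod 3121)
1218^32 ≡ 2513^2 = 6315169 ≡ 1386 (mod 3121)
1218^64 ≡ 1386^2 = 1920996 ≡ 1581 (mod 3121)
1218^128 ≡ 1581^2 = 2499561 ≡ 2761 (mod 3121)
1218^256 ≡ 2761^2 = 7623121 ≡ 1639 (mod 3121)
1218^512 ≡ 1639^2 = 2686321 ≡ 2261 (mod 3121)
1218^916 = 1218^512 × 1218^256 × 1218^128 × 1218^16 × 1218^4 ≡ 2261 × 1639 × 2761 × 2513 × 1809 (mod 3121).
Accumulate the product:
2261 × 1639 = 3705779 ≡ 1152
1152 × 2761 = 3180672 ≡ 373
373 × 2513 = 937349 ≡ 1049
1049 × 1809 = 1897641 ≡ 73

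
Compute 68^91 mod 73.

Compute successive squares:
91 in binary is 1011011, i.e. 91 = 64 + 16 + 8 + 2 + 1.
68^1 ≡ 68 (mod 73)
68^2 ≡ 68^2 = 4624 ≡ 25 (mod 73)
68^4 ≡ 25^2 = 625 ≡ 41 (mod 73)
68^8 ≡ 41^2 = 1681 ≡ 2 (mod 73)
68^16 ≡ 2^2 = 4 (mod 73)
68^32 ≡ 4^2 = 16 (mod 73)
68^64 ≡ 16^2 = 256 ≡ 37 (mod 73)
68^91 = 68^64 * 68^16 * 68^8 * 68^2 * 68^1 ≡ 37 * 4 * 2 * 25 * 68 (mod 73).
Accumulate the product:
37 * 4 = 148 ≡ 2
2 * 2 = 4
4 * 25 = 100 ≡ 27
27 * 68 = 1836 ≡ 11

11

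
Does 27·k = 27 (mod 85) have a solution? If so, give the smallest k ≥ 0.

gcd(27, 85) = 1, so a unique solution mod 85 exists.
27⁻¹ ≡ 63 (mod 85).
k ≡ 63·27 ≡ 1 (mod 85).

1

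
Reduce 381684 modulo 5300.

84

381684 = 72×5300 + 84, so 381684 ≡ 84 (mod 5300).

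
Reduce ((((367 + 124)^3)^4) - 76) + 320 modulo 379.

120

367 + 124 = 491 ≡ 112 (mod 379)
(112)^3 ≡ 354 (mod 379)
(354)^4 ≡ 255 (mod 379)
255 - 76 = 179
179 + 320 = 499 ≡ 120 (mod 379)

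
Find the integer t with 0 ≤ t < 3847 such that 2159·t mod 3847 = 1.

Apply the Euclidean algorithm and back-substitute:
3847 = 1×2159 + 1688
2159 = 1×1688 + 471
1688 = 3×471 + 275
471 = 1×275 + 196
275 = 1×196 + 79
196 = 2×79 + 38
79 = 2×38 + 3
38 = 12×3 + 2
3 = 1×2 + 1
2 = 2×1 + 0
gcd(2159, 3847) = 1, so the inverse exists.
Back-substitute for 1:
1 = 1×3 − 1×2
  = −1×38 + 13×3
  = 13×79 − 27×38
  = −27×196 + 67×79
  = 67×275 − 94×196
  = −94×471 + 161×275
  = 161×1688 − 577×471
  = −577×2159 + 738×1688
  = 738×3847 − 1315×2159
So 2159⁻¹ ≡ −1315 ≡ 2532 (mod 3847).

2532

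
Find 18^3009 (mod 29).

3009 in binary is 101111000001, i.e. 3009 = 2048 + 512 + 256 + 128 + 64 + 1.
18^1 ≡ 18 (mod 29)
18^2 ≡ 18^2 = 324 ≡ 5 (mod 29)
18^4 ≡ 5^2 = 25 (mod 29)
18^8 ≡ 25^2 = 625 ≡ 16 (mod 29)
18^16 ≡ 16^2 = 256 ≡ 24 (mod 29)
18^32 ≡ 24^2 = 576 ≡ 25 (mod 29)
18^64 ≡ 25^2 = 625 ≡ 16 (mod 29)
18^128 ≡ 16^2 = 256 ≡ 24 (mod 29)
18^256 ≡ 24^2 = 576 ≡ 25 (mod 29)
18^512 ≡ 25^2 = 625 ≡ 16 (mod 29)
18^1024 ≡ 16^2 = 256 ≡ 24 (mod 29)
18^2048 ≡ 24^2 = 576 ≡ 25 (mod 29)
18^3009 = 18^2048 * 18^512 * 18^256 * 18^128 * 18^64 * 18^1 ≡ 25 * 16 * 25 * 24 * 16 * 18 (mod 29).
Accumulate the product:
25 * 16 = 400 ≡ 23
23 * 25 = 575 ≡ 24
24 * 24 = 576 ≡ 25
25 * 16 = 400 ≡ 23
23 * 18 = 414 ≡ 8

8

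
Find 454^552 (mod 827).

552 in binary is 1000101000, i.e. 552 = 512 + 32 + 8.
454^1 ≡ 454 (mod 827)
454^2 ≡ 454^2 = 206116 ≡ 193 (mod 827)
454^4 ≡ 193^2 = 37249 ≡ 34 (mod 827)
454^8 ≡ 34^2 = 1156 ≡ 329 (mod 827)
454^16 ≡ 329^2 = 108241 ≡ 731 (mod 827)
454^32 ≡ 731^2 = 534361 ≡ 119 (mod 827)
454^64 ≡ 119^2 = 14161 ≡ 102 (mod 827)
454^128 ≡ 102^2 = 10404 ≡ 480 (mod 827)
454^256 ≡ 480^2 = 230400 ≡ 494 (mod 827)
454^512 ≡ 494^2 = 244036 ≡ 71 (mod 827)
454^552 = 454^512 * 454^32 * 454^8 ≡ 71 * 119 * 329 (mod 827).
Accumulate the product:
71 * 119 = 8449 ≡ 179
179 * 329 = 58891 ≡ 174

174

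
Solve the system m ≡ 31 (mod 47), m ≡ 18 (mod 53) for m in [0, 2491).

548

47⁻¹ mod 53: 47·44 ≡ 1 (mod 53), so 47⁻¹ ≡ 44.
m = 31 + 47·((18 − 31)·44 mod 53) = 31 + 47·11 = 548.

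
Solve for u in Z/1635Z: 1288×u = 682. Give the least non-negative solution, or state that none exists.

64

gcd(1288, 1635) = 1, so a unique solution mod 1635 exists.
1288⁻¹ ≡ 1357 (mod 1635).
u ≡ 1357×682 ≡ 64 (mod 1635).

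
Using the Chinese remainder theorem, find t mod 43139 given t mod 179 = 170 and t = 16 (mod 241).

179⁻¹ mod 241: 179·206 ≡ 1 (mod 241), so 179⁻¹ ≡ 206.
t = 170 + 179·((16 − 170)·206 mod 241) = 170 + 179·88 = 15922.

15922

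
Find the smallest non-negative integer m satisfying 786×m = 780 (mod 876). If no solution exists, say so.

gcd(786, 876) = 6, and 6 | 780, so solutions exist.
Divide through by 6: 131×m mod 146 = 130.
131⁻¹ ≡ 107 (mod 146).
m ≡ 107×130 ≡ 40 (mod 146).
The smallest non-negative solution is m = 40.

40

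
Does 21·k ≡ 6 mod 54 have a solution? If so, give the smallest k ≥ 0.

gcd(21, 54) = 3, and 3 | 6, so solutions exist.
Divide through by 3: 7·k ≡ 2 mod 18.
7⁻¹ ≡ 13 (mod 18).
k ≡ 13·2 ≡ 8 (mod 18).
The smallest non-negative solution is k = 8.

8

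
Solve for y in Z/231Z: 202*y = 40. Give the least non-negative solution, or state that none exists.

gcd(202, 231) = 1, so a unique solution mod 231 exists.
202⁻¹ ≡ 223 (mod 231).
y ≡ 223*40 ≡ 142 (mod 231).

142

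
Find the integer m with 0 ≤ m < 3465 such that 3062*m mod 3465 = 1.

2588

Run the extended Euclidean algorithm:
3465 = 1*3062 + 403
3062 = 7*403 + 241
403 = 1*241 + 162
241 = 1*162 + 79
162 = 2*79 + 4
79 = 19*4 + 3
4 = 1*3 + 1
3 = 3*1 + 0
gcd(3062, 3465) = 1, so the inverse exists.
Bézout: 1 = 775*3465 − 877*3062.
So 3062⁻¹ ≡ −877 ≡ 2588 (mod 3465).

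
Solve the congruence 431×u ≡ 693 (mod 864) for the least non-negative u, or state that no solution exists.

603

gcd(431, 864) = 1, so a unique solution mod 864 exists.
431⁻¹ ≡ 431 (mod 864).
u ≡ 431×693 ≡ 603 (mod 864).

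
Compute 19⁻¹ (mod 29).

26

Apply the Euclidean algorithm and back-substitute:
29 = 1·19 + 10
19 = 1·10 + 9
10 = 1·9 + 1
9 = 9·1 + 0
gcd(19, 29) = 1, so the inverse exists.
Back-substitute for 1:
1 = 1·10 − 1·9
  = −1·19 + 2·10
  = 2·29 − 3·19
So 19⁻¹ ≡ −3 ≡ 26 (mod 29).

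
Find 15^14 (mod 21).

15

15^1 ≡ 15 (mod 21)
15^2 ≡ 15^2 = 225 ≡ 15 (mod 21)
15^4 ≡ 15^2 = 225 ≡ 15 (mod 21)
15^8 ≡ 15^2 = 225 ≡ 15 (mod 21)
15^14 = 15^8 · 15^4 · 15^2 ≡ 15 · 15 · 15 (mod 21).
Accumulate the product:
15 · 15 = 225 ≡ 15
15 · 15 = 225 ≡ 15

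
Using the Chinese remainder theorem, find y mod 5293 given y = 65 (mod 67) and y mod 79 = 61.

3616

67⁻¹ mod 79: 67·46 ≡ 1 (mod 79), so 67⁻¹ ≡ 46.
y = 65 + 67·((61 − 65)·46 mod 79) = 65 + 67·53 = 3616.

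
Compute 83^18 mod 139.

Compute successive squares:
18 in binary is 10010, i.e. 18 = 16 + 2.
83^1 ≡ 83 (mod 139)
83^2 ≡ 83^2 = 6889 ≡ 78 (mod 139)
83^4 ≡ 78^2 = 6084 ≡ 107 (mod 139)
83^8 ≡ 107^2 = 11449 ≡ 51 (mod 139)
83^16 ≡ 51^2 = 2601 ≡ 99 (mod 139)
83^18 = 83^16 · 83^2 ≡ 99 · 78 (mod 139).
99 · 78 = 7722 ≡ 77 (mod 139).

77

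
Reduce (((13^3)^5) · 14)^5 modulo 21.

(13)^3 ≡ 13 (mod 21)
(13)^5 ≡ 13 (mod 21)
13 · 14 = 182 ≡ 14 (mod 21)
(14)^5 ≡ 14 (mod 21)

14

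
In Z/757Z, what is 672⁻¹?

472

Run the extended Euclidean algorithm:
757 = 1·672 + 85
672 = 7·85 + 77
85 = 1·77 + 8
77 = 9·8 + 5
8 = 1·5 + 3
5 = 1·3 + 2
3 = 1·2 + 1
2 = 2·1 + 0
gcd(672, 757) = 1, so the inverse exists.
Back-substitute for 1:
1 = 1·3 − 1·2
  = −1·5 + 2·3
  = 2·8 − 3·5
  = −3·77 + 29·8
  = 29·85 − 32·77
  = −32·672 + 253·85
  = 253·757 − 285·672
So 672⁻¹ ≡ −285 ≡ 472 (mod 757).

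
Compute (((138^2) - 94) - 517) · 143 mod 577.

(138)^2 ≡ 3 (mod 577)
3 - 94 = -91 ≡ 486 (mod 577)
486 - 517 = -31 ≡ 546 (mod 577)
546 · 143 = 78078 ≡ 183 (mod 577)

183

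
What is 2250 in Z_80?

10

2250 = 28·80 + 10, so 2250 ≡ 10 (mod 80).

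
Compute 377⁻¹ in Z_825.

488

825 = 2·377 + 71
377 = 5·71 + 22
71 = 3·22 + 5
22 = 4·5 + 2
5 = 2·2 + 1
2 = 2·1 + 0
gcd(377, 825) = 1, so the inverse exists.
Bézout: 1 = 154·825 − 337·377.
So 377⁻¹ ≡ −337 ≡ 488 (mod 825).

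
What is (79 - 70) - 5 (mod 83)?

4

79 - 70 = 9
9 - 5 = 4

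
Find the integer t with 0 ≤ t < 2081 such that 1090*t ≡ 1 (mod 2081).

Run the extended Euclidean algorithm:
2081 = 1·1090 + 991
1090 = 1·991 + 99
991 = 10·99 + 1
99 = 99·1 + 0
gcd(1090, 2081) = 1, so the inverse exists.
Back-substitute for 1:
1 = 1·991 − 10·99
  = −10·1090 + 11·991
  = 11·2081 − 21·1090
So 1090⁻¹ ≡ −21 ≡ 2060 (mod 2081).

2060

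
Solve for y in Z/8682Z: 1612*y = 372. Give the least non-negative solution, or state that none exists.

gcd(1612, 8682) = 2, and 2 | 372, so solutions exist.
Divide through by 2: 806*y ≡ 186 mod 4341.
806⁻¹ ≡ 2666 (mod 4341).
y ≡ 2666*186 ≡ 1002 (mod 4341).
The smallest non-negative solution is y = 1002.

1002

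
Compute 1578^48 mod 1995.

666

48 in binary is 110000, i.e. 48 = 32 + 16.
1578^1 ≡ 1578 (mod 1995)
1578^2 ≡ 1578^2 = 2490084 ≡ 324 (mod 1995)
1578^4 ≡ 324^2 = 104976 ≡ 1236 (mod 1995)
1578^8 ≡ 1236^2 = 1527696 ≡ 1521 (mod 1995)
1578^16 ≡ 1521^2 = 2313441 ≡ 1236 (mod 1995)
1578^32 ≡ 1236^2 = 1527696 ≡ 1521 (mod 1995)
1578^48 = 1578^32 · 1578^16 ≡ 1521 · 1236 (mod 1995).
1521 · 1236 = 1879956 ≡ 666 (mod 1995).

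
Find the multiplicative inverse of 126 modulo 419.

Apply the Euclidean algorithm and back-substitute:
419 = 3×126 + 41
126 = 3×41 + 3
41 = 13×3 + 2
3 = 1×2 + 1
2 = 2×1 + 0
gcd(126, 419) = 1, so the inverse exists.
Bézout: 1 = −43×419 + 143×126.
So 126⁻¹ ≡ 143 (mod 419).

143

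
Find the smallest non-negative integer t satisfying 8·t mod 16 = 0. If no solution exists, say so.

gcd(8, 16) = 8, and 8 | 0, so solutions exist.
Divide through by 8: 1·t ≡ 0 mod 2.
1⁻¹ ≡ 1 (mod 2).
t ≡ 1·0 ≡ 0 (mod 2).
The smallest non-negative solution is t = 0.

0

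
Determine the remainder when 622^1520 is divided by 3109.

1501

622^1 ≡ 622 (mod 3109)
622^2 ≡ 622^2 = 386884 ≡ 1368 (mod 3109)
622^4 ≡ 1368^2 = 1871424 ≡ 2915 (mod 3109)
622^8 ≡ 2915^2 = 8497225 ≡ 328 (mod 3109)
622^16 ≡ 328^2 = 107584 ≡ 1878 (mod 3109)
622^32 ≡ 1878^2 = 3526884 ≡ 1278 (mod 3109)
622^64 ≡ 1278^2 = 1633284 ≡ 1059 (mod 3109)
622^128 ≡ 1059^2 = 1121481 ≡ 2241 (mod 3109)
622^256 ≡ 2241^2 = 5022081 ≡ 1046 (mod 3109)
622^512 ≡ 1046^2 = 1094116 ≡ 2857 (mod 3109)
622^1024 ≡ 2857^2 = 8162449 ≡ 1324 (mod 3109)
622^1520 = 622^1024 * 622^256 * 622^128 * 622^64 * 622^32 * 622^16 ≡ 1324 * 1046 * 2241 * 1059 * 1278 * 1878 (mod 3109).
Accumulate the product:
1324 * 1046 = 1384904 ≡ 1399
1399 * 2241 = 3135159 ≡ 1287
1287 * 1059 = 1362933 ≡ 1191
1191 * 1278 = 1522098 ≡ 1797
1797 * 1878 = 3374766 ≡ 1501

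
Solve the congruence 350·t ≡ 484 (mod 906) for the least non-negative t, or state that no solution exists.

224

gcd(350, 906) = 2, and 2 | 484, so solutions exist.
Divide through by 2: 175·t ≡ 242 (mod 453).
175⁻¹ ≡ 409 (mod 453).
t ≡ 409·242 ≡ 224 (mod 453).
The smallest non-negative solution is t = 224.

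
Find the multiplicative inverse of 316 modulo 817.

817 = 2×316 + 185
316 = 1×185 + 131
185 = 1×131 + 54
131 = 2×54 + 23
54 = 2×23 + 8
23 = 2×8 + 7
8 = 1×7 + 1
7 = 7×1 + 0
gcd(316, 817) = 1, so the inverse exists.
Back-substitute for 1:
1 = 1×8 − 1×7
  = −1×23 + 3×8
  = 3×54 − 7×23
  = −7×131 + 17×54
  = 17×185 − 24×131
  = −24×316 + 41×185
  = 41×817 − 106×316
So 316⁻¹ ≡ −106 ≡ 711 (mod 817).

711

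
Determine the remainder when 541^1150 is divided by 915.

Compute successive squares:
1150 in binary is 10001111110, i.e. 1150 = 1024 + 64 + 32 + 16 + 8 + 4 + 2.
541^1 ≡ 541 (mod 915)
541^2 ≡ 541^2 = 292681 ≡ 796 (mod 915)
541^4 ≡ 796^2 = 633616 ≡ 436 (mod 915)
541^8 ≡ 436^2 = 190096 ≡ 691 (mod 915)
541^16 ≡ 691^2 = 477481 ≡ 766 (mod 915)
541^32 ≡ 766^2 = 586756 ≡ 241 (mod 915)
541^64 ≡ 241^2 = 58081 ≡ 436 (mod 915)
541^128 ≡ 436^2 = 190096 ≡ 691 (mod 915)
541^256 ≡ 691^2 = 477481 ≡ 766 (mod 915)
541^512 ≡ 766^2 = 586756 ≡ 241 (mod 915)
541^1024 ≡ 241^2 = 58081 ≡ 436 (mod 915)
541^1150 = 541^1024 * 541^64 * 541^32 * 541^16 * 541^8 * 541^4 * 541^2 ≡ 436 * 436 * 241 * 766 * 691 * 436 * 796 (mod 915).
Accumulate the product:
436 * 436 = 190096 ≡ 691
691 * 241 = 166531 ≡ 1
1 * 766 = 766
766 * 691 = 529306 ≡ 436
436 * 436 = 190096 ≡ 691
691 * 796 = 550036 ≡ 121

121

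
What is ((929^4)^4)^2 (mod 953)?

(929)^4 ≡ 132 (mod 953)
(132)^4 ≡ 472 (mod 953)
(472)^2 ≡ 735 (mod 953)

735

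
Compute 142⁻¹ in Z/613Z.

177

613 = 4·142 + 45
142 = 3·45 + 7
45 = 6·7 + 3
7 = 2·3 + 1
3 = 3·1 + 0
gcd(142, 613) = 1, so the inverse exists.
Bézout: 1 = −41·613 + 177·142.
So 142⁻¹ ≡ 177 (mod 613).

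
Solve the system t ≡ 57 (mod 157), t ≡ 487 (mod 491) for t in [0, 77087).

28474

157⁻¹ mod 491: 157×319 ≡ 1 (mod 491), so 157⁻¹ ≡ 319.
t = 57 + 157×((487 − 57)×319 mod 491) = 57 + 157×181 = 28474.
Check: 28474 mod 157 = 57, 28474 mod 491 = 487. ✓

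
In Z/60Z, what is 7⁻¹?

Apply the Euclidean algorithm and back-substitute:
60 = 8·7 + 4
7 = 1·4 + 3
4 = 1·3 + 1
3 = 3·1 + 0
gcd(7, 60) = 1, so the inverse exists.
Back-substitute for 1:
1 = 1·4 − 1·3
  = −1·7 + 2·4
  = 2·60 − 17·7
So 7⁻¹ ≡ −17 ≡ 43 (mod 60).

43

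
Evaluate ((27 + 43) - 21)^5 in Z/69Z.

13

27 + 43 = 70 ≡ 1 (mod 69)
1 - 21 = -20 ≡ 49 (mod 69)
(49)^5 ≡ 13 (mod 69)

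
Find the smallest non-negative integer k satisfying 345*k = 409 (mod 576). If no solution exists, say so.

no solution

gcd(345, 576) = 3, and 3 does not divide 409.
So the congruence has no solution.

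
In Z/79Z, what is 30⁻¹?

29

By the extended Euclidean algorithm:
79 = 2·30 + 19
30 = 1·19 + 11
19 = 1·11 + 8
11 = 1·8 + 3
8 = 2·3 + 2
3 = 1·2 + 1
2 = 2·1 + 0
gcd(30, 79) = 1, so the inverse exists.
Back-substitute for 1:
1 = 1·3 − 1·2
  = −1·8 + 3·3
  = 3·11 − 4·8
  = −4·19 + 7·11
  = 7·30 − 11·19
  = −11·79 + 29·30
So 30⁻¹ ≡ 29 (mod 79).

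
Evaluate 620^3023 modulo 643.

497

Compute successive squares:
620^1 ≡ 620 (mod 643)
620^2 ≡ 620^2 = 384400 ≡ 529 (mod 643)
620^4 ≡ 529^2 = 279841 ≡ 136 (mod 643)
620^8 ≡ 136^2 = 18496 ≡ 492 (mod 643)
620^16 ≡ 492^2 = 242064 ≡ 296 (mod 643)
620^32 ≡ 296^2 = 87616 ≡ 168 (mod 643)
620^64 ≡ 168^2 = 28224 ≡ 575 (mod 643)
620^128 ≡ 575^2 = 330625 ≡ 123 (mod 643)
620^256 ≡ 123^2 = 15129 ≡ 340 (mod 643)
620^512 ≡ 340^2 = 115600 ≡ 503 (mod 643)
620^1024 ≡ 503^2 = 253009 ≡ 310 (mod 643)
620^2048 ≡ 310^2 = 96100 ≡ 293 (mod 643)
620^3023 = 620^2048 · 620^512 · 620^256 · 620^128 · 620^64 · 620^8 · 620^4 · 620^2 · 620^1 ≡ 293 · 503 · 340 · 123 · 575 · 492 · 136 · 529 · 620 (mod 643).
Accumulate the product:
293 · 503 = 147379 ≡ 132
132 · 340 = 44880 ≡ 513
513 · 123 = 63099 ≡ 85
85 · 575 = 48875 ≡ 7
7 · 492 = 3444 ≡ 229
229 · 136 = 31144 ≡ 280
280 · 529 = 148120 ≡ 230
230 · 620 = 142600 ≡ 497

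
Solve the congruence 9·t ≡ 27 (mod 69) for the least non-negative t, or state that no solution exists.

3

gcd(9, 69) = 3, and 3 | 27, so solutions exist.
Divide through by 3: 3·t mod 23 = 9.
3⁻¹ ≡ 8 (mod 23).
t ≡ 8·9 ≡ 3 (mod 23).
The smallest non-negative solution is t = 3.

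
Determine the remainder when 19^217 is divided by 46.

By square-and-multiply:
19^1 ≡ 19 (mod 46)
19^2 ≡ 19^2 = 361 ≡ 39 (mod 46)
19^4 ≡ 39^2 = 1521 ≡ 3 (mod 46)
19^8 ≡ 3^2 = 9 (mod 46)
19^16 ≡ 9^2 = 81 ≡ 35 (mod 46)
19^32 ≡ 35^2 = 1225 ≡ 29 (mod 46)
19^64 ≡ 29^2 = 841 ≡ 13 (mod 46)
19^128 ≡ 13^2 = 169 ≡ 31 (mod 46)
19^217 = 19^128 · 19^64 · 19^16 · 19^8 · 19^1 ≡ 31 · 13 · 35 · 9 · 19 (mod 46).
Accumulate the product:
31 · 13 = 403 ≡ 35
35 · 35 = 1225 ≡ 29
29 · 9 = 261 ≡ 31
31 · 19 = 589 ≡ 37

37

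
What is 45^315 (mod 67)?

By square-and-multiply:
315 in binary is 100111011, i.e. 315 = 256 + 32 + 16 + 8 + 2 + 1.
45^1 ≡ 45 (mod 67)
45^2 ≡ 45^2 = 2025 ≡ 15 (mod 67)
45^4 ≡ 15^2 = 225 ≡ 24 (mod 67)
45^8 ≡ 24^2 = 576 ≡ 40 (mod 67)
45^16 ≡ 40^2 = 1600 ≡ 59 (mod 67)
45^32 ≡ 59^2 = 3481 ≡ 64 (mod 67)
45^64 ≡ 64^2 = 4096 ≡ 9 (mod 67)
45^128 ≡ 9^2 = 81 ≡ 14 (mod 67)
45^256 ≡ 14^2 = 196 ≡ 62 (mod 67)
45^315 = 45^256 × 45^32 × 45^16 × 45^8 × 45^2 × 45^1 ≡ 62 × 64 × 59 × 40 × 15 × 45 (mod 67).
Accumulate the product:
62 × 64 = 3968 ≡ 15
15 × 59 = 885 ≡ 14
14 × 40 = 560 ≡ 24
24 × 15 = 360 ≡ 25
25 × 45 = 1125 ≡ 53

53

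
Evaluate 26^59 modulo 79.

59 in binary is 111011, i.e. 59 = 32 + 16 + 8 + 2 + 1.
26^1 ≡ 26 (mod 79)
26^2 ≡ 26^2 = 676 ≡ 44 (mod 79)
26^4 ≡ 44^2 = 1936 ≡ 40 (mod 79)
26^8 ≡ 40^2 = 1600 ≡ 20 (mod 79)
26^16 ≡ 20^2 = 400 ≡ 5 (mod 79)
26^32 ≡ 5^2 = 25 (mod 79)
26^59 = 26^32 * 26^16 * 26^8 * 26^2 * 26^1 ≡ 25 * 5 * 20 * 44 * 26 (mod 79).
Accumulate the product:
25 * 5 = 125 ≡ 46
46 * 20 = 920 ≡ 51
51 * 44 = 2244 ≡ 32
32 * 26 = 832 ≡ 42

42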